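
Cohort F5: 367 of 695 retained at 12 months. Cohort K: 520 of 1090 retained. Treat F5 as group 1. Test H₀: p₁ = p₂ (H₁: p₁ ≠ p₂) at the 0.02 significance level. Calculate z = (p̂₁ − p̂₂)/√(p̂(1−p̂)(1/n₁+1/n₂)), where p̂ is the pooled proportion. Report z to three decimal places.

p̂₁ = 367/695 ≈ 0.52806, p̂₂ = 520/1090 ≈ 0.47706.
Pooled p̂ = (367+520)/(695+1090) = 887/1785 = 0.49692.
SE = √(0.249991 × 0.00235628) = 0.02427.
z = (0.52806 − 0.47706)/0.02427 = 0.05100/0.02427 = 2.101.
Two-sided p-value ≈ 2·Φ(−2.101) = 0.0356; since p > α = 0.02, fail to reject H₀.

z = 2.101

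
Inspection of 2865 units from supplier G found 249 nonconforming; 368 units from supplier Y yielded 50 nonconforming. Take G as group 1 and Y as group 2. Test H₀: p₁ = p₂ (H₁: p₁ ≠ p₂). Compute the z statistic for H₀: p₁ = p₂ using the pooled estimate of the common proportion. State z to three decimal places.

z = -3.052

p̂₁ = 249/2865 ≈ 0.08691, p̂₂ = 50/368 ≈ 0.13587.
Pooled p̂ = (249+50)/(2865+368) = 299/3233 = 0.09248.
SE = √(p̂(1−p̂)(1/n₁+1/n₂)) = √(0.09248·0.90752·0.00306643) = √(0.000257367) = 0.01604.
z = (0.08691 − 0.13587)/0.01604 = -0.04896/0.01604 = -3.052.
Two-sided p-value ≈ 2·Φ(−3.052) = 0.0023.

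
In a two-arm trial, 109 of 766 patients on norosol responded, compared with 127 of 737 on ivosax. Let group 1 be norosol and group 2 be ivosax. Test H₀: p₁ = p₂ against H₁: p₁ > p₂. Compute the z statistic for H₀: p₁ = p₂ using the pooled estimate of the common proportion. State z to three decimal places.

z = -1.599

p̂₁ = 109/766 = 0.14230, p̂₂ = 127/737 = 0.17232.
Pooled p̂ = (109+127)/(766+737) = 236/1503 = 0.15702.
SE = √(0.132364 × 0.00266234) = 0.01877.
z = (0.14230 − 0.17232)/0.01877 = -0.03002/0.01877 = -1.599.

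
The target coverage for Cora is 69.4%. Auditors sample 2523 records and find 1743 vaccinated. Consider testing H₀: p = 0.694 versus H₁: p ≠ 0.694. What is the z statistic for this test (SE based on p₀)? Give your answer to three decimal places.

z = -0.344

p̂ = 1743/2523 ≈ 0.690844.
SE = √(p₀(1−p₀)/n) = √(0.21236/2523) = 0.009174.
z = (0.690844 − 0.694)/0.009174 = -0.003156/0.009174 = -0.344.
Two-sided p-value ≈ 2·Φ(−0.344) = 0.7309.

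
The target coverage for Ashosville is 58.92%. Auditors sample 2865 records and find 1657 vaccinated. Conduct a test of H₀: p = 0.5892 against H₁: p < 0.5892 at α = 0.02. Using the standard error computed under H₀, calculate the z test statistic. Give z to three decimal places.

p̂ = 1657/2865 = 0.578360.
Standard error under H₀: √(0.5892×0.4108/2865) = 0.009191.
z = (0.578360 − 0.5892)/0.009191 = -0.010840/0.009191 = -1.179.
p-value = P(Z < -1.179) ≈ 0.1191. With α = 0.02, fail to reject H₀.

z = -1.179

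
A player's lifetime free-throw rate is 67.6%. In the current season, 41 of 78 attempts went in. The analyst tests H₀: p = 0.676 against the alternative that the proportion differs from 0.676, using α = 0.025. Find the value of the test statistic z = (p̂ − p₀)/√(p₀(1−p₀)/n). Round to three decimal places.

z = -2.837

p̂ = 41/78 = 0.525641.
Under H₀, SE = √(0.676·0.324/78) = √(0.002808) = 0.052991.
z = (0.525641 − 0.676)/0.052991 = -0.150359/0.052991 = -2.837.
Two-sided p-value ≈ 2·Φ(−2.837) = 0.0045, so at α = 0.025 we reject H₀.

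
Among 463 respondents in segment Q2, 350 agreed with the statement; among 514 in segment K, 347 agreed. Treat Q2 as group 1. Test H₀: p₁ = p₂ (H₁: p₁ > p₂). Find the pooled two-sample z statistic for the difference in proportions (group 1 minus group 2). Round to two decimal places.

p̂₁ = 350/463 = 0.7559, p̂₂ = 347/514 = 0.6751.
Pooled p̂ = (350+347)/(463+514) = 697/977 = 0.7134.
SE = √(0.204457 × 0.00410535) = 0.0290.
z = (0.7559 − 0.6751)/0.0290 = 0.0808/0.0290 = 2.79.
p-value = P(Z > 2.790) ≈ 0.0026.

z = 2.79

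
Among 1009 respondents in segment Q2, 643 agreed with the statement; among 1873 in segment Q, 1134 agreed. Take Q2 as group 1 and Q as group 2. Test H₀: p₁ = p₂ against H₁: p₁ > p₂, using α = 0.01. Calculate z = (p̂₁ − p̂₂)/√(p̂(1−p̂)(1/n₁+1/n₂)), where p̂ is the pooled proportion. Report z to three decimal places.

z = 1.676

p̂₁ = 643/1009 = 0.637265, p̂₂ = 1134/1873 = 0.605446.
Pooled p̂ = (643+1134)/(1009+1873) = 1777/2882 = 0.616586.
SE = √(p̂(1−p̂)(1/n₁+1/n₂)) = √(0.616586·0.383414·0.00152498) = √(0.000360518) = 0.018987.
z = (0.637265 − 0.605446)/0.018987 = 0.031819/0.018987 = 1.676.
p-value = P(Z > 1.676) ≈ 0.0469. With α = 0.01, fail to reject H₀.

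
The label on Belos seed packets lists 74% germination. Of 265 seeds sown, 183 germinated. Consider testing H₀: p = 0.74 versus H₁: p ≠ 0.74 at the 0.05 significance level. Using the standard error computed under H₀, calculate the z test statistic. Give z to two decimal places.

z = -1.83

p̂ = 183/265 ≈ 0.69057.
SE = √(p₀(1−p₀)/n) = √(0.1924/265) = 0.02695.
z = (0.69057 − 0.74)/0.02695 = -0.04943/0.02695 = -1.83.
Two-sided p-value ≈ 2·Φ(−1.835) = 0.0666. With α = 0.05, fail to reject H₀.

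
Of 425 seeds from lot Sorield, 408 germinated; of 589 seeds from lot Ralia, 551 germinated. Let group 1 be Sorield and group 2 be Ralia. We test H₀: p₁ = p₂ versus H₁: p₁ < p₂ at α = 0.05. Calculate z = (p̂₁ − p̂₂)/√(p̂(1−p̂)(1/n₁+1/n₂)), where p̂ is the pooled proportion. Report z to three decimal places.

p̂₁ = 408/425 ≈ 0.960000, p̂₂ = 551/589 ≈ 0.935484.
Pooled p̂ = (408+551)/(425+589) = 959/1014 = 0.945759.
SE = √(0.0512986 × 0.00405073) = 0.014415.
z = (0.960000 − 0.935484)/0.014415 = 0.024516/0.014415 = 1.701.
p-value = P(Z < 1.701) ≈ 0.9555, so at α = 0.05 we fail to reject H₀.

z = 1.701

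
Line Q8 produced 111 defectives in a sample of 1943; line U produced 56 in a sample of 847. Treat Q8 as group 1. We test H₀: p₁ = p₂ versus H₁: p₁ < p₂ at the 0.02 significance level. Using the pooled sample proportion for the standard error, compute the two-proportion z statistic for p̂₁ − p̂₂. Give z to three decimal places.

p̂₁ = 111/1943 ≈ 0.05713, p̂₂ = 56/847 ≈ 0.06612.
Pooled p̂ = (111+56)/(1943+847) = 167/2790 = 0.05986.
SE = √(0.0562738 × 0.00169531) = 0.00977.
z = (0.05713 − 0.06612)/0.00977 = -0.00899/0.00977 = -0.920.
p-value = P(Z < -0.920) ≈ 0.1787; since p > α = 0.02, fail to reject H₀.

z = -0.920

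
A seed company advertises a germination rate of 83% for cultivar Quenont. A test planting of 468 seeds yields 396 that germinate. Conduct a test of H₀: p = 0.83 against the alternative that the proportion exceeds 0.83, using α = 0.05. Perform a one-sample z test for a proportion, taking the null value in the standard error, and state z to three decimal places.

z = 0.930

p̂ = 396/468 = 0.84615.
SE = √(p₀(1−p₀)/n) = √(0.1411/468) = 0.01736.
z = (0.84615 − 0.83)/0.01736 = 0.01615/0.01736 = 0.930.
p-value = P(Z > 0.930) ≈ 0.1761, so at α = 0.05 we fail to reject H₀.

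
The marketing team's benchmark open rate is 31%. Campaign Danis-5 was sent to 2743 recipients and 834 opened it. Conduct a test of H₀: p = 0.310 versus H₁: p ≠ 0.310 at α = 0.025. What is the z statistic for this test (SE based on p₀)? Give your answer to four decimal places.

z = -0.6742

p̂ = 834/2743 ≈ 0.3040467.
Under H₀, SE = √(0.31·0.69/2743) = √(7.79803e-05) = 0.0088306.
z = (0.3040467 − 0.31)/0.0088306 = -0.0059533/0.0088306 = -0.6742.
p-value = 2·P(Z > 0.674) ≈ 0.5002. With α = 0.025, fail to reject H₀.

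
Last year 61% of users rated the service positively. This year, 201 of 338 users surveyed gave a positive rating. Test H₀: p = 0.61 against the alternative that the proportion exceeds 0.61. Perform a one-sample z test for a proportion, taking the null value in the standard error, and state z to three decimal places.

z = -0.578

p̂ = 201/338 = 0.59467.
SE = √(p₀(1−p₀)/n) = √(0.2379/338) = 0.02653.
z = (0.59467 − 0.61)/0.02653 = -0.01533/0.02653 = -0.578.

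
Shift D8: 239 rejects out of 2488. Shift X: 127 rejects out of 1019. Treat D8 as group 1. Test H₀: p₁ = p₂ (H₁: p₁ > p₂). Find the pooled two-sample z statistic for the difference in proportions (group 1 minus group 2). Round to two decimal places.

p̂₁ = 239/2488 = 0.09606, p̂₂ = 127/1019 = 0.12463.
Pooled p̂ = (239+127)/(2488+1019) = 366/3507 = 0.10436.
SE = √(0.0934711 × 0.00138328) = 0.01137.
z = (0.09606 − 0.12463)/0.01137 = -0.02857/0.01137 = -2.51.
p-value = P(Z > -2.513) ≈ 0.9940.

z = -2.51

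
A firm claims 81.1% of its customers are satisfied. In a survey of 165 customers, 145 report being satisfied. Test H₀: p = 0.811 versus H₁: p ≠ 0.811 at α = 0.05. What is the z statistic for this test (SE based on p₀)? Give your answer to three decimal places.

z = 2.224

p̂ = 145/165 ≈ 0.87879.
SE = √(p₀(1−p₀)/n) = √(0.15328/165) = 0.03048.
z = (0.87879 − 0.811)/0.03048 = 0.06779/0.03048 = 2.224.
p-value = 2·P(Z > 2.224) ≈ 0.0261; since p < α = 0.05, reject H₀.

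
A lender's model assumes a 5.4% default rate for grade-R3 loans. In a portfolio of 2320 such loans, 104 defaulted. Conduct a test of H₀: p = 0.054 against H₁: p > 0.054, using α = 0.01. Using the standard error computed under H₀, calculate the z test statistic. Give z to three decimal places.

p̂ = 104/2320 ≈ 0.04483.
Standard error under H₀: √(0.054×0.946/2320) = 0.00469.
z = (0.04483 − 0.054)/0.00469 = -0.00917/0.00469 = -1.955.
p-value = P(Z > -1.955) ≈ 0.9747; since p > α = 0.01, fail to reject H₀.

z = -1.955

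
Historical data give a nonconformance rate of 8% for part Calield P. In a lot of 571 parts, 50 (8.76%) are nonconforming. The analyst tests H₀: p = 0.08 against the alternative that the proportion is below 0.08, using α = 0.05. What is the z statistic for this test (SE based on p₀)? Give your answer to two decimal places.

p̂ = 50/571 ≈ 0.0876.
Under H₀, SE = √(0.08·0.92/571) = √(0.000128897) = 0.0114.
z = (0.0876 − 0.08)/0.0114 = 0.0076/0.0114 = 0.67.
p-value = P(Z < 0.666) ≈ 0.7474; since p > α = 0.05, fail to reject H₀.

z = 0.67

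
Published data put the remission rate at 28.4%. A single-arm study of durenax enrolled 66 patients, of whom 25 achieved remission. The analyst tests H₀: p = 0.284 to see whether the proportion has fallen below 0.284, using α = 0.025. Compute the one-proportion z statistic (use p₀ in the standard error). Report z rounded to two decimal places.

z = 1.71

p̂ = 25/66 ≈ 0.3788.
Standard error under H₀: √(0.284×0.716/66) = 0.0555.
z = (0.3788 − 0.284)/0.0555 = 0.0948/0.0555 = 1.71.
p-value = P(Z < 1.708) ≈ 0.9562. With α = 0.025, fail to reject H₀.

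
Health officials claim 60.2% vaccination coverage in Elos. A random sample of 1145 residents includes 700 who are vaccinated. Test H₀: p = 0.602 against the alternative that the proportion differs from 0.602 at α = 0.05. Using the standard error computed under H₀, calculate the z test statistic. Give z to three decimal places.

p̂ = 700/1145 = 0.611354.
Under H₀, SE = √(0.602·0.398/1145) = √(0.000209254) = 0.014466.
z = (0.611354 − 0.602)/0.014466 = 0.009354/0.014466 = 0.647.
p-value = 2·P(Z > 0.647) ≈ 0.5179, so at α = 0.05 we fail to reject H₀.

z = 0.647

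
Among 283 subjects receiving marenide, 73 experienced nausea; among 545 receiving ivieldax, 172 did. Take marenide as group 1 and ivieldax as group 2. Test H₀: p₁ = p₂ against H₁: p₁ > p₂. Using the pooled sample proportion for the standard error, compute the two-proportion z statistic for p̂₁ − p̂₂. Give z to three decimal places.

p̂₁ = 73/283 = 0.25795, p̂₂ = 172/545 = 0.31560.
Pooled p̂ = (73+172)/(283+545) = 245/828 = 0.29589.
SE = √(p̂(1−p̂)(1/n₁+1/n₂)) = √(0.29589·0.70411·0.00536843) = √(0.00111846) = 0.03344.
z = (0.25795 − 0.31560)/0.03344 = -0.05765/0.03344 = -1.724.

z = -1.724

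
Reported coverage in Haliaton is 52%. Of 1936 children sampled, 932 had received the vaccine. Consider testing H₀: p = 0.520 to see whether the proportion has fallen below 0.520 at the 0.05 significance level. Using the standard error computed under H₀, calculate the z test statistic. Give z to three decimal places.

p̂ = 932/1936 = 0.481405.
Under H₀, SE = √(0.52·0.48/1936) = √(0.000128926) = 0.011355.
z = (0.481405 − 0.52)/0.011355 = -0.038595/0.011355 = -3.399.
p-value = P(Z < -3.399) ≈ 0.0003; since p < α = 0.05, reject H₀.

z = -3.399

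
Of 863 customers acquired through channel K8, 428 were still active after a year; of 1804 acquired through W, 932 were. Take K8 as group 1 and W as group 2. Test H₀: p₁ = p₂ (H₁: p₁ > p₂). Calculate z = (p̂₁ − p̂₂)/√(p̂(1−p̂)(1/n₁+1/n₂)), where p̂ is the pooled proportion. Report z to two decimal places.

p̂₁ = 428/863 ≈ 0.4959, p̂₂ = 932/1804 ≈ 0.5166.
Pooled p̂ = (428+932)/(863+1804) = 1360/2667 = 0.5099.
SE = √(p̂(1−p̂)(1/n₁+1/n₂)) = √(0.5099·0.4901·0.00171307) = √(0.000428099) = 0.0207.
z = (0.4959 − 0.5166)/0.0207 = -0.0207/0.0207 = -1.00.

z = -1.00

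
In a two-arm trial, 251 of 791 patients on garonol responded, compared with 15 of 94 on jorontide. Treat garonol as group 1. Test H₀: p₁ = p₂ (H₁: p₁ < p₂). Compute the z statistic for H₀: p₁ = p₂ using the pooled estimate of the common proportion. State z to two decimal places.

z = 3.15

p̂₁ = 251/791 ≈ 0.3173, p̂₂ = 15/94 ≈ 0.1596.
Pooled p̂ = (251+15)/(791+94) = 266/885 = 0.3006.
SE = √(0.210226 × 0.0119025) = 0.0500.
z = (0.3173 − 0.1596)/0.0500 = 0.1577/0.0500 = 3.15.
p-value = P(Z < 3.154) ≈ 0.9992.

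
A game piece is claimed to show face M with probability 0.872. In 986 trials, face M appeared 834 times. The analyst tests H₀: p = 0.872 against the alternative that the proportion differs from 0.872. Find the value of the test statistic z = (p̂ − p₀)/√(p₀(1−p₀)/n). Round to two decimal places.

p̂ = 834/986 ≈ 0.84584.
SE = √(p₀(1−p₀)/n) = √(0.11162/986) = 0.01064.
z = (0.84584 − 0.872)/0.01064 = -0.02616/0.01064 = -2.46.
p-value = 2·P(Z > 2.459) ≈ 0.0139.

z = -2.46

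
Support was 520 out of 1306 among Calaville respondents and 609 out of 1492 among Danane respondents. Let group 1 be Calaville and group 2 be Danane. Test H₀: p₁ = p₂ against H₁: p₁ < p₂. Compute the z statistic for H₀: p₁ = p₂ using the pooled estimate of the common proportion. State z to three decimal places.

p̂₁ = 520/1306 = 0.39816, p̂₂ = 609/1492 = 0.40818.
Pooled p̂ = (520+609)/(1306+1492) = 1129/2798 = 0.40350.
SE = √(0.240688 × 0.00143594) = 0.01859.
z = (0.39816 − 0.40818)/0.01859 = -0.01002/0.01859 = -0.539.

z = -0.539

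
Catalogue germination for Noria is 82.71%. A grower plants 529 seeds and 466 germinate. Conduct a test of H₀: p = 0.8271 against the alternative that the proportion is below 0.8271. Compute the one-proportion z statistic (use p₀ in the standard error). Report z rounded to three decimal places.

z = 3.273

p̂ = 466/529 = 0.88091.
Standard error under H₀: √(0.8271×0.1729/529) = 0.01644.
z = (0.88091 − 0.8271)/0.01644 = 0.05381/0.01644 = 3.273.
p-value = P(Z < 3.273) ≈ 0.9995.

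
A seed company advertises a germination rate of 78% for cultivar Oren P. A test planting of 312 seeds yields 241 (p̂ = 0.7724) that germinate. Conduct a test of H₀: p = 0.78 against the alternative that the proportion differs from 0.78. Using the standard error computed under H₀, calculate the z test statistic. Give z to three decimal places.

p̂ = 241/312 = 0.772436.
Under H₀, SE = √(0.78·0.22/312) = √(0.00055) = 0.023452.
z = (0.772436 − 0.78)/0.023452 = -0.007564/0.023452 = -0.323.

z = -0.323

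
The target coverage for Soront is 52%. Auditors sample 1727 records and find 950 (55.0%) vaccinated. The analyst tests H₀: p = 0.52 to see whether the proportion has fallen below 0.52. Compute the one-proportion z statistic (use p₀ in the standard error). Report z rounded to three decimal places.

p̂ = 950/1727 ≈ 0.55009.
Standard error under H₀: √(0.52×0.48/1727) = 0.01202.
z = (0.55009 − 0.52)/0.01202 = 0.03009/0.01202 = 2.503.

z = 2.503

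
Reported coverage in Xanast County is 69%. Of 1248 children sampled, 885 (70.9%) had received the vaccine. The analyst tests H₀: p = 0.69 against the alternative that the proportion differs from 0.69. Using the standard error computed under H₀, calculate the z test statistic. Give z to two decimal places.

p̂ = 885/1248 ≈ 0.7091.
Under H₀, SE = √(0.69·0.31/1248) = √(0.000171394) = 0.0131.
z = (0.7091 − 0.69)/0.0131 = 0.0191/0.0131 = 1.46.
p-value = 2·P(Z > 1.462) ≈ 0.1439.

z = 1.46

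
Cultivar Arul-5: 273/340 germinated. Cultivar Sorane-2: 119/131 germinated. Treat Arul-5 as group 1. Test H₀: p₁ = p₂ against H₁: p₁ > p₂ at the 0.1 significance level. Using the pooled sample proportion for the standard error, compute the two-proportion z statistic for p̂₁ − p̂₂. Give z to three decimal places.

z = -2.745

p̂₁ = 273/340 = 0.80294, p̂₂ = 119/131 = 0.90840.
Pooled p̂ = (273+119)/(340+131) = 392/471 = 0.83227.
SE = √(p̂(1−p̂)(1/n₁+1/n₂)) = √(0.83227·0.16773·0.0105748) = √(0.00147619) = 0.03842.
z = (0.80294 − 0.90840)/0.03842 = -0.10546/0.03842 = -2.745.
p-value = P(Z > -2.745) ≈ 0.9970; since p > α = 0.1, fail to reject H₀.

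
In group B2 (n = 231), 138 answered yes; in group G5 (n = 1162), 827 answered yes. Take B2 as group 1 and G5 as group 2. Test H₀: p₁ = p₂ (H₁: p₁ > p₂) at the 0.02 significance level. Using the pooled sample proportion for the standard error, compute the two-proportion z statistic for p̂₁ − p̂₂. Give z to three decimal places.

z = -3.439

p̂₁ = 138/231 ≈ 0.59740, p̂₂ = 827/1162 ≈ 0.71170.
Pooled p̂ = (138+827)/(231+1162) = 965/1393 = 0.69275.
SE = √(0.212848 × 0.00518959) = 0.03324.
z = (0.59740 − 0.71170)/0.03324 = -0.11430/0.03324 = -3.439.
p-value = P(Z > -3.439) ≈ 0.9997, so at α = 0.02 we fail to reject H₀.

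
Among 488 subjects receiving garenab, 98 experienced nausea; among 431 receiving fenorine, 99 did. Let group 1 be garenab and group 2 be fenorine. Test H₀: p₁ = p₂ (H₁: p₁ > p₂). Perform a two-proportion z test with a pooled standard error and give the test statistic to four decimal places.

p̂₁ = 98/488 = 0.2008197, p̂₂ = 99/431 = 0.2296984.
Pooled p̂ = (98+99)/(488+431) = 197/919 = 0.2143634.
SE = √(0.168412 × 0.00436937) = 0.0271266.
z = (0.2008197 − 0.2296984)/0.0271266 = -0.0288787/0.0271266 = -1.0646.
p-value = P(Z > -1.065) ≈ 0.8565.

z = -1.0646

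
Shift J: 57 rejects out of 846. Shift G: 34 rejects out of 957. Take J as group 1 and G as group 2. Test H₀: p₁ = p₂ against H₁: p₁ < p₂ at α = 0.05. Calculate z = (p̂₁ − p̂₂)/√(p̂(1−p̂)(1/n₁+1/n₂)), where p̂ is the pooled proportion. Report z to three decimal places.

p̂₁ = 57/846 ≈ 0.06738, p̂₂ = 34/957 ≈ 0.03553.
Pooled p̂ = (57+34)/(846+957) = 91/1803 = 0.05047.
SE = √(p̂(1−p̂)(1/n₁+1/n₂)) = √(0.05047·0.94953·0.00222697) = √(0.000106725) = 0.01033.
z = (0.06738 − 0.03553)/0.01033 = 0.03185/0.01033 = 3.083.
p-value = P(Z < 3.083) ≈ 0.9990. With α = 0.05, fail to reject H₀.

z = 3.083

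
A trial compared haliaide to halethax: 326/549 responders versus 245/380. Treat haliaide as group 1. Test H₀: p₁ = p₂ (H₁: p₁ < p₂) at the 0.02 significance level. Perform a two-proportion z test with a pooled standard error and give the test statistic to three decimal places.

z = -1.568

p̂₁ = 326/549 ≈ 0.59381, p̂₂ = 245/380 ≈ 0.64474.
Pooled p̂ = (326+245)/(549+380) = 571/929 = 0.61464.
SE = √(p̂(1−p̂)(1/n₁+1/n₂)) = √(0.61464·0.38536·0.00445307) = √(0.00105475) = 0.03248.
z = (0.59381 − 0.64474)/0.03248 = -0.05093/0.03248 = -1.568.
p-value = P(Z < -1.568) ≈ 0.0584; since p > α = 0.02, fail to reject H₀.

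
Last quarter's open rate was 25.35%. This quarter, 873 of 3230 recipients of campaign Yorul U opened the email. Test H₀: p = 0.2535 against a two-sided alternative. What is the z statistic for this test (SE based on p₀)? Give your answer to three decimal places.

p̂ = 873/3230 = 0.270279.
SE = √(p₀(1−p₀)/n) = √(0.18924/3230) = 0.007654.
z = (0.270279 − 0.2535)/0.007654 = 0.016779/0.007654 = 2.192.
Two-sided p-value ≈ 2·Φ(−2.192) = 0.0284.

z = 2.192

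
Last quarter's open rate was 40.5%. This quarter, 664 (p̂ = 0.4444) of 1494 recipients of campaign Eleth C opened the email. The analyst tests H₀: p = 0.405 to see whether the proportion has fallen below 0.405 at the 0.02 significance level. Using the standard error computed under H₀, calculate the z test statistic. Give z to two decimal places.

p̂ = 664/1494 ≈ 0.44444.
SE = √(p₀(1−p₀)/n) = √(0.24097/1494) = 0.01270.
z = (0.44444 − 0.405)/0.01270 = 0.03944/0.01270 = 3.11.
p-value = P(Z < 3.106) ≈ 0.9991, so at α = 0.02 we fail to reject H₀.

z = 3.11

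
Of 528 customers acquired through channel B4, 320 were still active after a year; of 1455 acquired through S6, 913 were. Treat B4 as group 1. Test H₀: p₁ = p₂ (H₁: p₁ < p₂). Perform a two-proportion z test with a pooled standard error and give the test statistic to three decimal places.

z = -0.870

p̂₁ = 320/528 ≈ 0.60606, p̂₂ = 913/1455 ≈ 0.62749.
Pooled p̂ = (320+913)/(528+1455) = 1233/1983 = 0.62179.
SE = √(0.235168 × 0.00258122) = 0.02464.
z = (0.60606 − 0.62749)/0.02464 = -0.02143/0.02464 = -0.870.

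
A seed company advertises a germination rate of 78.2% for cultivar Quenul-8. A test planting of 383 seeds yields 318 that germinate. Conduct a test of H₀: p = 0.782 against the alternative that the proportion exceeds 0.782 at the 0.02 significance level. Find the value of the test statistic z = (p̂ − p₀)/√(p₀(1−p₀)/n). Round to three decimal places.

p̂ = 318/383 ≈ 0.83029.
Standard error under H₀: √(0.782×0.218/383) = 0.02110.
z = (0.83029 − 0.782)/0.02110 = 0.04829/0.02110 = 2.289.
p-value = P(Z > 2.289) ≈ 0.0110. With α = 0.02, reject H₀.

z = 2.289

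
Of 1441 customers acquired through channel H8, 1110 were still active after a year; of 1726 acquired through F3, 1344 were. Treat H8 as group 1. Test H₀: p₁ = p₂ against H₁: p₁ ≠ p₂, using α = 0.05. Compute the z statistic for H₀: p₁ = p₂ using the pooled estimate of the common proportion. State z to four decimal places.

p̂₁ = 1110/1441 = 0.770298, p̂₂ = 1344/1726 = 0.778679.
Pooled p̂ = (1110+1344)/(1441+1726) = 2454/3167 = 0.774866.
SE = √(p̂(1−p̂)(1/n₁+1/n₂)) = √(0.774866·0.225134·0.00127334) = √(0.000222132) = 0.014904.
z = (0.770298 − 0.778679)/0.014904 = -0.008381/0.014904 = -0.5623.
Two-sided p-value ≈ 2·Φ(−0.562) = 0.5739, so at α = 0.05 we fail to reject H₀.

z = -0.5623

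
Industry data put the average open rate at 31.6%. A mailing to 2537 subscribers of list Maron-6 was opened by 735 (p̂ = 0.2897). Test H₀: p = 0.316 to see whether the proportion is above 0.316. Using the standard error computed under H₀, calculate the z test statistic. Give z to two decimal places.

p̂ = 735/2537 = 0.28971.
Standard error under H₀: √(0.316×0.684/2537) = 0.00923.
z = (0.28971 − 0.316)/0.00923 = -0.02629/0.00923 = -2.85.
p-value = P(Z > -2.848) ≈ 0.9978.

z = -2.85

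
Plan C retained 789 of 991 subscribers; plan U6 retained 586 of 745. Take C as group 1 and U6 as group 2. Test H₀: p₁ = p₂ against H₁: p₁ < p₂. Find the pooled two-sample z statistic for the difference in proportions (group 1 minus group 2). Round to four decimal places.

z = 0.4872

p̂₁ = 789/991 = 0.796165, p̂₂ = 586/745 = 0.786577.
Pooled p̂ = (789+586)/(991+745) = 1375/1736 = 0.792051.
SE = √(p̂(1−p̂)(1/n₁+1/n₂)) = √(0.792051·0.207949·0.00235136) = √(0.000387285) = 0.019680.
z = (0.796165 − 0.786577)/0.019680 = 0.009588/0.019680 = 0.4872.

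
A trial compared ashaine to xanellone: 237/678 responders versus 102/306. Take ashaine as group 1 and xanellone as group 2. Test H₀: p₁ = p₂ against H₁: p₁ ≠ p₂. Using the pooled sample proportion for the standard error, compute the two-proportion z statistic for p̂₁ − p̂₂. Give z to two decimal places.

p̂₁ = 237/678 ≈ 0.3496, p̂₂ = 102/306 ≈ 0.3333.
Pooled p̂ = (237+102)/(678+306) = 339/984 = 0.3445.
SE = √(0.225824 × 0.0047429) = 0.0327.
z = (0.3496 − 0.3333)/0.0327 = 0.0163/0.0327 = 0.50.

z = 0.50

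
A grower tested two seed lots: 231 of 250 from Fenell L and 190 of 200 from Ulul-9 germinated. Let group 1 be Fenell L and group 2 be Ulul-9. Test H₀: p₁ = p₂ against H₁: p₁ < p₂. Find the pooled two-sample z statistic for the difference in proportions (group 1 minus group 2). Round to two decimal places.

z = -1.12

p̂₁ = 231/250 ≈ 0.9240, p̂₂ = 190/200 ≈ 0.9500.
Pooled p̂ = (231+190)/(250+200) = 421/450 = 0.9356.
SE = √(0.0602914 × 0.009) = 0.0233.
z = (0.9240 − 0.9500)/0.0233 = -0.0260/0.0233 = -1.12.
p-value = P(Z < -1.116) ≈ 0.1322.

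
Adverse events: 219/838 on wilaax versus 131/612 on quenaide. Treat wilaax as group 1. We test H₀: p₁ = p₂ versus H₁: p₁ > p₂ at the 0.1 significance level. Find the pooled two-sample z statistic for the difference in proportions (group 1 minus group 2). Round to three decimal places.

z = 2.078

p̂₁ = 219/838 = 0.261337, p̂₂ = 131/612 = 0.214052.
Pooled p̂ = (219+131)/(838+612) = 350/1450 = 0.241379.
SE = √(0.183115 × 0.0028273) = 0.022754.
z = (0.261337 − 0.214052)/0.022754 = 0.047285/0.022754 = 2.078.
p-value = P(Z > 2.078) ≈ 0.0188. With α = 0.1, reject H₀.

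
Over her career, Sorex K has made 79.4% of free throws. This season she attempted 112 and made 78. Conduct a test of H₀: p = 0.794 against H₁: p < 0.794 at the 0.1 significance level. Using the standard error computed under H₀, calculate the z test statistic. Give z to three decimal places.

p̂ = 78/112 = 0.69643.
SE = √(p₀(1−p₀)/n) = √(0.16356/112) = 0.03822.
z = (0.69643 − 0.794)/0.03822 = -0.09757/0.03822 = -2.553.
p-value = P(Z < -2.553) ≈ 0.0053, so at α = 0.1 we reject H₀.

z = -2.553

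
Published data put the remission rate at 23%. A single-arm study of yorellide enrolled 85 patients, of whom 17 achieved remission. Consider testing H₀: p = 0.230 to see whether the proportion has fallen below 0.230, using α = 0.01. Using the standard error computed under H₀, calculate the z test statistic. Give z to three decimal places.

z = -0.657

p̂ = 17/85 ≈ 0.20000.
Standard error under H₀: √(0.23×0.77/85) = 0.04565.
z = (0.20000 − 0.23)/0.04565 = -0.03000/0.04565 = -0.657.
p-value = P(Z < -0.657) ≈ 0.2555, so at α = 0.01 we fail to reject H₀.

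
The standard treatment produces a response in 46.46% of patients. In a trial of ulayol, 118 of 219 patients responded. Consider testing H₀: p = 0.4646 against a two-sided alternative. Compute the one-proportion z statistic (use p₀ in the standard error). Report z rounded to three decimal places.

z = 2.202

p̂ = 118/219 ≈ 0.53881.
Under H₀, SE = √(0.4646·0.5354/219) = √(0.00113583) = 0.03370.
z = (0.53881 − 0.4646)/0.03370 = 0.07421/0.03370 = 2.202.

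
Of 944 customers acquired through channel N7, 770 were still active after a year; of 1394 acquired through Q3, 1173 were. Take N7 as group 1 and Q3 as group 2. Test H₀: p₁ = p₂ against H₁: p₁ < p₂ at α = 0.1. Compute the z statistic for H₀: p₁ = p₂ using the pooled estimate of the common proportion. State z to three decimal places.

z = -1.633

p̂₁ = 770/944 ≈ 0.81568, p̂₂ = 1173/1394 ≈ 0.84146.
Pooled p̂ = (770+1173)/(944+1394) = 1943/2338 = 0.83105.
SE = √(p̂(1−p̂)(1/n₁+1/n₂)) = √(0.83105·0.16895·0.00177668) = √(0.000249454) = 0.01579.
z = (0.81568 − 0.84146)/0.01579 = -0.02578/0.01579 = -1.633.
p-value = P(Z < -1.633) ≈ 0.0513, so at α = 0.1 we reject H₀.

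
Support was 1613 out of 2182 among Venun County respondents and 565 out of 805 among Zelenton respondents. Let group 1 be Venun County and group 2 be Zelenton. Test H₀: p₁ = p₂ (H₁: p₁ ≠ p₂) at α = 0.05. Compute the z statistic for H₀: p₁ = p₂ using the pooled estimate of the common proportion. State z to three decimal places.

p̂₁ = 1613/2182 = 0.73923, p̂₂ = 565/805 = 0.70186.
Pooled p̂ = (1613+565)/(2182+805) = 2178/2987 = 0.72916.
SE = √(0.197486 × 0.00170053) = 0.01833.
z = (0.73923 − 0.70186)/0.01833 = 0.03737/0.01833 = 2.039.
Two-sided p-value ≈ 2·Φ(−2.039) = 0.0414; since p < α = 0.05, reject H₀.

z = 2.039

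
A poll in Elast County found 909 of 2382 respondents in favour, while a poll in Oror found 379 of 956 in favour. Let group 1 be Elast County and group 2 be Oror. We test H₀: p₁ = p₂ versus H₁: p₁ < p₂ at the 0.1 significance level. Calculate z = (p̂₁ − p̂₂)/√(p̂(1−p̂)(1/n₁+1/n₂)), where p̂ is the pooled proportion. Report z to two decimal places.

p̂₁ = 909/2382 = 0.3816, p̂₂ = 379/956 = 0.3964.
Pooled p̂ = (909+379)/(2382+956) = 1288/3338 = 0.3859.
SE = √(0.236972 × 0.00146584) = 0.0186.
z = (0.3816 − 0.3964)/0.0186 = -0.0148/0.0186 = -0.80.
p-value = P(Z < -0.796) ≈ 0.2131; since p > α = 0.1, fail to reject H₀.

z = -0.80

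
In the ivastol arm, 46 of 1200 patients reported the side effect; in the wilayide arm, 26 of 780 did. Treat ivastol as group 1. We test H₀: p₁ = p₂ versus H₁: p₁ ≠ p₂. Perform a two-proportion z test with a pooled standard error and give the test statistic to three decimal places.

p̂₁ = 46/1200 = 0.03833, p̂₂ = 26/780 = 0.03333.
Pooled p̂ = (46+26)/(1200+780) = 72/1980 = 0.03636.
SE = √(p̂(1−p̂)(1/n₁+1/n₂)) = √(0.03636·0.96364·0.00211538) = √(7.41259e-05) = 0.00861.
z = (0.03833 − 0.03333)/0.00861 = 0.00500/0.00861 = 0.581.
Two-sided p-value ≈ 2·Φ(−0.581) = 0.5614.

z = 0.581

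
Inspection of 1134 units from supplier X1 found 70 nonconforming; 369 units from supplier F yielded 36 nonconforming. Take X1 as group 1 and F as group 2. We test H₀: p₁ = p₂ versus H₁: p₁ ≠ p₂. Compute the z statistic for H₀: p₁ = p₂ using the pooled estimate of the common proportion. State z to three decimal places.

z = -2.335

p̂₁ = 70/1134 ≈ 0.061728, p̂₂ = 36/369 ≈ 0.097561.
Pooled p̂ = (70+36)/(1134+369) = 106/1503 = 0.070526.
SE = √(p̂(1−p̂)(1/n₁+1/n₂)) = √(0.070526·0.929474·0.00359186) = √(0.000235453) = 0.015344.
z = (0.061728 − 0.097561)/0.015344 = -0.035833/0.015344 = -2.335.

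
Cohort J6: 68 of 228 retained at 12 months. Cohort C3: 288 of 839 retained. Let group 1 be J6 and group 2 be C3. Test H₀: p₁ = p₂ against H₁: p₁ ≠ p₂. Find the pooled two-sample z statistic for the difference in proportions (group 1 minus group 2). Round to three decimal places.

p̂₁ = 68/228 ≈ 0.29825, p̂₂ = 288/839 ≈ 0.34327.
Pooled p̂ = (68+288)/(228+839) = 356/1067 = 0.33365.
SE = √(0.222326 × 0.00557786) = 0.03522.
z = (0.29825 − 0.34327)/0.03522 = -0.04502/0.03522 = -1.278.
Two-sided p-value ≈ 2·Φ(−1.278) = 0.2011.

z = -1.278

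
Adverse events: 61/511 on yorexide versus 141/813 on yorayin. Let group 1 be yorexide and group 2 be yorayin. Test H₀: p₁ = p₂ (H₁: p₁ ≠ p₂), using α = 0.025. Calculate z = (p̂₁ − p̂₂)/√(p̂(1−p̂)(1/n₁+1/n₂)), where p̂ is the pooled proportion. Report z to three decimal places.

z = -2.663

p̂₁ = 61/511 = 0.11937, p̂₂ = 141/813 = 0.17343.
Pooled p̂ = (61+141)/(511+813) = 202/1324 = 0.15257.
SE = √(p̂(1−p̂)(1/n₁+1/n₂)) = √(0.15257·0.84743·0.00318696) = √(0.000412045) = 0.02030.
z = (0.11937 − 0.17343)/0.02030 = -0.05406/0.02030 = -2.663.
Two-sided p-value ≈ 2·Φ(−2.663) = 0.0077; since p < α = 0.025, reject H₀.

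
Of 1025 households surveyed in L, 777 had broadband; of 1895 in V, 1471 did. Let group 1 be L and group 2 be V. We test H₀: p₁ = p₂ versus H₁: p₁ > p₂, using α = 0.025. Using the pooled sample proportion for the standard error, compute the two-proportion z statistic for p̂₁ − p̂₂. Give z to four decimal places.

p̂₁ = 777/1025 ≈ 0.7580488, p̂₂ = 1471/1895 ≈ 0.7762533.
Pooled p̂ = (777+1471)/(1025+1895) = 2248/2920 = 0.7698630.
SE = √(p̂(1−p̂)(1/n₁+1/n₂)) = √(0.7698630·0.2301370·0.00150331) = √(0.000266348) = 0.0163202.
z = (0.7580488 − 0.7762533)/0.0163202 = -0.0182045/0.0163202 = -1.1155.
p-value = P(Z > -1.115) ≈ 0.8677. With α = 0.025, fail to reject H₀.

z = -1.1155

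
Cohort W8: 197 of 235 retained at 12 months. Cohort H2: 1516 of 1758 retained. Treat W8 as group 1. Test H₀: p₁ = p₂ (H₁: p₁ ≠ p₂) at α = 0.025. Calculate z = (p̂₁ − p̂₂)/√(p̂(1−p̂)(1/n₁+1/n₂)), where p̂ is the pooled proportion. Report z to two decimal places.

p̂₁ = 197/235 = 0.8383, p̂₂ = 1516/1758 = 0.8623.
Pooled p̂ = (197+1516)/(235+1758) = 1713/1993 = 0.8595.
SE = √(p̂(1−p̂)(1/n₁+1/n₂)) = √(0.8595·0.1405·0.00482415) = √(0.000582534) = 0.0241.
z = (0.8383 − 0.8623)/0.0241 = -0.0240/0.0241 = -1.00.
Two-sided p-value ≈ 2·Φ(−0.996) = 0.3191, so at α = 0.025 we fail to reject H₀.

z = -1.00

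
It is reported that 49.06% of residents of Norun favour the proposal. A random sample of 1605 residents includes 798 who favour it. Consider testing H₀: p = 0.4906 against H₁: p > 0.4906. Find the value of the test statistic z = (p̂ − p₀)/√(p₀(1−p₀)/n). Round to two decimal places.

z = 0.53

p̂ = 798/1605 = 0.4972.
Under H₀, SE = √(0.4906·0.5094/1605) = √(0.000155708) = 0.0125.
z = (0.4972 − 0.4906)/0.0125 = 0.0066/0.0125 = 0.53.
p-value = P(Z > 0.529) ≈ 0.2985.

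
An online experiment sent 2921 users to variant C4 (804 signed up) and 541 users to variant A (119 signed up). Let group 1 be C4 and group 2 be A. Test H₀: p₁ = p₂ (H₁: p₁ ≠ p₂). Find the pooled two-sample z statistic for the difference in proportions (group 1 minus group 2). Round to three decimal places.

z = 2.671

p̂₁ = 804/2921 = 0.27525, p̂₂ = 119/541 = 0.21996.
Pooled p̂ = (804+119)/(2921+541) = 923/3462 = 0.26661.
SE = √(p̂(1−p̂)(1/n₁+1/n₂)) = √(0.26661·0.73339·0.00219078) = √(0.00042836) = 0.02070.
z = (0.27525 − 0.21996)/0.02070 = 0.05529/0.02070 = 2.671.
p-value = 2·P(Z > 2.671) ≈ 0.0076.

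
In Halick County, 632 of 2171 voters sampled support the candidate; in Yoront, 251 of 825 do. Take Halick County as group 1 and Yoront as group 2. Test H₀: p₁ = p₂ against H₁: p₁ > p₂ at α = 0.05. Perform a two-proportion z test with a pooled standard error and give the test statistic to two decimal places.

p̂₁ = 632/2171 = 0.2911, p̂₂ = 251/825 = 0.3042.
Pooled p̂ = (632+251)/(2171+825) = 883/2996 = 0.2947.
SE = √(0.207863 × 0.00167274) = 0.0186.
z = (0.2911 − 0.3042)/0.0186 = -0.0131/0.0186 = -0.70.
p-value = P(Z > -0.704) ≈ 0.7594, so at α = 0.05 we fail to reject H₀.

z = -0.70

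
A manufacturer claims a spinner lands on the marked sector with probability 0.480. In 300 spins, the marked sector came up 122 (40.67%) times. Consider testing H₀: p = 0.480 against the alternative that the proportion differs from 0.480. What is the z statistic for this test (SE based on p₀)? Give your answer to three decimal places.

p̂ = 122/300 = 0.406667.
Under H₀, SE = √(0.48·0.52/300) = √(0.000832) = 0.028844.
z = (0.406667 − 0.48)/0.028844 = -0.073333/0.028844 = -2.542.
Two-sided p-value ≈ 2·Φ(−2.542) = 0.0110.

z = -2.542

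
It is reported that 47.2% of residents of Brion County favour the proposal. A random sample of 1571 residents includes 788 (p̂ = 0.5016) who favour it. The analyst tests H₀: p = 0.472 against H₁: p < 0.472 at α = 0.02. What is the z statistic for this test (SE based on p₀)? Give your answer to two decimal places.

z = 2.35

p̂ = 788/1571 ≈ 0.5016.
Under H₀, SE = √(0.472·0.528/1571) = √(0.000158635) = 0.0126.
z = (0.5016 − 0.472)/0.0126 = 0.0296/0.0126 = 2.35.
p-value = P(Z < 2.349) ≈ 0.9906; since p > α = 0.02, fail to reject H₀.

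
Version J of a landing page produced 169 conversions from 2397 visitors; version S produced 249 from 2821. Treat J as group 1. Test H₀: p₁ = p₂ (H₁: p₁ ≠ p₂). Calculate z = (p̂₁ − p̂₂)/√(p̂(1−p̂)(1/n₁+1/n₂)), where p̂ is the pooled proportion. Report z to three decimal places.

p̂₁ = 169/2397 ≈ 0.070505, p̂₂ = 249/2821 ≈ 0.088267.
Pooled p̂ = (169+249)/(2397+2821) = 418/5218 = 0.080107.
SE = √(0.0736901 × 0.000771672) = 0.007541.
z = (0.070505 − 0.088267)/0.007541 = -0.017762/0.007541 = -2.355.

z = -2.355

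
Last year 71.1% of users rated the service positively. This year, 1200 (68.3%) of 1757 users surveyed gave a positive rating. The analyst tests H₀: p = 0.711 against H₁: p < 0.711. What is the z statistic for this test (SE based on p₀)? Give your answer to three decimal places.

p̂ = 1200/1757 ≈ 0.682982.
Standard error under H₀: √(0.711×0.289/1757) = 0.010814.
z = (0.682982 − 0.711)/0.010814 = -0.028018/0.010814 = -2.591.
p-value = P(Z < -2.591) ≈ 0.0048.

z = -2.591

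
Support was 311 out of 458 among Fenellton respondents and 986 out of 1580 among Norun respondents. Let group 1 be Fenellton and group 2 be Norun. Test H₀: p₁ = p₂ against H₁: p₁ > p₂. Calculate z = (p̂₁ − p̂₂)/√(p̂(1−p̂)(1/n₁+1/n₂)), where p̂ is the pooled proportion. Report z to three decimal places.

p̂₁ = 311/458 = 0.67904, p̂₂ = 986/1580 = 0.62405.
Pooled p̂ = (311+986)/(458+1580) = 1297/2038 = 0.63641.
SE = √(p̂(1−p̂)(1/n₁+1/n₂)) = √(0.63641·0.36359·0.00281632) = √(0.000651676) = 0.02553.
z = (0.67904 − 0.62405)/0.02553 = 0.05499/0.02553 = 2.154.

z = 2.154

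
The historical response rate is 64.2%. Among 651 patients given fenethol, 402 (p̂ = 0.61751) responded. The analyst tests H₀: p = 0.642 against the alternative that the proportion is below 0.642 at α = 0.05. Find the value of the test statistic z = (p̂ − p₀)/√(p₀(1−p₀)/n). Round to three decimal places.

z = -1.303

p̂ = 402/651 = 0.61751.
Under H₀, SE = √(0.642·0.358/651) = √(0.000353051) = 0.01879.
z = (0.61751 − 0.642)/0.01879 = -0.02449/0.01879 = -1.303.
p-value = P(Z < -1.303) ≈ 0.0962. With α = 0.05, fail to reject H₀.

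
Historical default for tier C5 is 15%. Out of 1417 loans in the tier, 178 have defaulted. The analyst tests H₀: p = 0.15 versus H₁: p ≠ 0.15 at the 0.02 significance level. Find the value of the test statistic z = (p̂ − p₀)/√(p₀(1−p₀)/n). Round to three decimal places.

z = -2.570

p̂ = 178/1417 = 0.125618.
SE = √(p₀(1−p₀)/n) = √(0.1275/1417) = 0.009486.
z = (0.125618 − 0.15)/0.009486 = -0.024382/0.009486 = -2.570.
p-value = 2·P(Z > 2.570) ≈ 0.0102; since p < α = 0.02, reject H₀.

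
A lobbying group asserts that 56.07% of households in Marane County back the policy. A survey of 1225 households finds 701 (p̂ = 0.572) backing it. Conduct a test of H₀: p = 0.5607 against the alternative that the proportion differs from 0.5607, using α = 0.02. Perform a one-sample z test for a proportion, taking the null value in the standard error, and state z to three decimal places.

p̂ = 701/1225 = 0.57224.
Under H₀, SE = √(0.5607·0.4393/1225) = √(0.000201074) = 0.01418.
z = (0.57224 − 0.5607)/0.01418 = 0.01154/0.01418 = 0.814.
p-value = 2·P(Z > 0.814) ≈ 0.4156; since p > α = 0.02, fail to reject H₀.

z = 0.814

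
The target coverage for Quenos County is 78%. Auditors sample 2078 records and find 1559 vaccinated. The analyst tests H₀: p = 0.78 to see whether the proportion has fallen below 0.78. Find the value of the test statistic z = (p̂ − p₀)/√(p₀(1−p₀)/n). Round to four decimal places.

z = -3.2748

p̂ = 1559/2078 ≈ 0.7502406.
Standard error under H₀: √(0.78×0.22/2078) = 0.0090873.
z = (0.7502406 − 0.78)/0.0090873 = -0.0297594/0.0090873 = -3.2748.
p-value = P(Z < -3.275) ≈ 0.0005.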